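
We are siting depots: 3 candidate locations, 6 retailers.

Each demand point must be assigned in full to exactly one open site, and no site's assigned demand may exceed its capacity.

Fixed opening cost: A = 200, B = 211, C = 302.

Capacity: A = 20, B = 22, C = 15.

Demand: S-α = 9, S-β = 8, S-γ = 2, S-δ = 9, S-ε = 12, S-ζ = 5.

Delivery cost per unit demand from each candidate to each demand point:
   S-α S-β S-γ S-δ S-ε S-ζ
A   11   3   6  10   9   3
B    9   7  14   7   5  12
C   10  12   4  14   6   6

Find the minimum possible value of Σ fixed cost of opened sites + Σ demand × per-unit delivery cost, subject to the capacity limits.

973

Open {A, B, C}; cheapest assignment that respects the capacities:
  A (cap 20, load 13): S-β, S-ζ — cost 8×3 + 5×3 = 39
  B (cap 22, load 21): S-δ, S-ε — cost 9×7 + 12×5 = 123
  C (cap 15, load 11): S-α, S-γ — cost 9×10 + 2×4 = 98
  Shipping 260, fixed 713 → total 973.
  Any other capacity-feasible assignment to {A, B, C} ships for at least 260.
Total demand is 45 and no other set of sites has combined capacity ≥ 45, so {A, B, C} is the only feasible choice of open sites. Minimum: 973.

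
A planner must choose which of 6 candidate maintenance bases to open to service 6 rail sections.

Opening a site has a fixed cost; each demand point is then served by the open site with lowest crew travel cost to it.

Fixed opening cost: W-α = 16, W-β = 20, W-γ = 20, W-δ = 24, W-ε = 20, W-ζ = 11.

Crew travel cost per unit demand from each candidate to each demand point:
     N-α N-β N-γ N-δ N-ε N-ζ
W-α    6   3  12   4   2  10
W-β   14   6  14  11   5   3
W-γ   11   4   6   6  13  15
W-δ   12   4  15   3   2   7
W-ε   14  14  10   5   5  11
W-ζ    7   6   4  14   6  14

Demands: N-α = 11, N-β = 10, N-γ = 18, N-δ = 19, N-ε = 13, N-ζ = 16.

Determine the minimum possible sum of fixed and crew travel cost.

365

Open {W-α, W-β, W-ζ}: assign each demand point to its cheapest open site.
  N-α→W-α 11×6=66, N-β→W-α 10×3=30, N-γ→W-ζ 18×4=72, N-δ→W-α 19×4=76, N-ε→W-α 13×2=26, N-ζ→W-β 16×3=48
  crew travel cost 318, fixed 47 → total 365.
Compare {W-α, W-β, W-δ, W-ζ}: crew travel cost 299 + fixed 71 = 370.
Compare {W-β, W-δ, W-ζ}: crew travel cost 320 + fixed 55 = 375.
Compare {W-α, W-β, W-γ, W-ζ}: crew travel cost 318 + fixed 67 = 385.
All other subsets cost ≥ 370. Minimum total cost: 365.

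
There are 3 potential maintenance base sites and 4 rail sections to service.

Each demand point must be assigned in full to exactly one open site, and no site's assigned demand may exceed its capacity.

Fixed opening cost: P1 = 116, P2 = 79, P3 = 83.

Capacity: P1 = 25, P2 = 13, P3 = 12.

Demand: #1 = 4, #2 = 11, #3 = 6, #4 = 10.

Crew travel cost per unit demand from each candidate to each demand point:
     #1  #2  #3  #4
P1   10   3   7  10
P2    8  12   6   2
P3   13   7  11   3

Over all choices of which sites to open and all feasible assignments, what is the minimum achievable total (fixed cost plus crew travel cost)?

Open {P1, P2}; cheapest assignment that respects the capacities:
  P1 (cap 25, load 21): #1, #2, #3 — cost 4×10 + 11×3 + 6×7 = 115
  P2 (cap 13, load 10): #4 — cost 10×2 = 20
  Shipping 135, fixed 195 → total 330.
  Any other capacity-feasible assignment to {P1, P2} ships for at least 135.
Compare {P1, P3}: its best feasible assignment gives total 344.
Compare {P1, P2, P3}: its best feasible assignment gives total 409.
Every other set of open sites that can feasibly serve all demand totals ≥ 344 even under its best assignment. Minimum: 330.

330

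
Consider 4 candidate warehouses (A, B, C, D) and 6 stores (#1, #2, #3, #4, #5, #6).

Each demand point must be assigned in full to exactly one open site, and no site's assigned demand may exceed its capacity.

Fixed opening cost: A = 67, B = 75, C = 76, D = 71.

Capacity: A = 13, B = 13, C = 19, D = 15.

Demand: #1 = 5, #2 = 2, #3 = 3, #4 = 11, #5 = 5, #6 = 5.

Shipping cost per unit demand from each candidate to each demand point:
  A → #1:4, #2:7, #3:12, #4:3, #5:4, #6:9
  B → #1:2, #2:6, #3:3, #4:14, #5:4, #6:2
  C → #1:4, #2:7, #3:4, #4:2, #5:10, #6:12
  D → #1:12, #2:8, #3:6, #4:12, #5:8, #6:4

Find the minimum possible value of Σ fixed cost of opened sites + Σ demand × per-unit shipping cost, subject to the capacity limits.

246

Open {B, C}; cheapest assignment that respects the capacities:
  B (cap 13, load 13): #3, #5, #6 — cost 3×3 + 5×4 + 5×2 = 39
  C (cap 19, load 18): #1, #2, #4 — cost 5×4 + 2×7 + 11×2 = 56
  Shipping 95, fixed 151 → total 246.
  Any other capacity-feasible assignment to {B, C} ships for at least 95.
Compare {A, C}: its best feasible assignment gives total 276.
Compare {C, D}: its best feasible assignment gives total 277.
Every other set of open sites that can feasibly serve all demand totals ≥ 276 even under its best assignment. Minimum: 246.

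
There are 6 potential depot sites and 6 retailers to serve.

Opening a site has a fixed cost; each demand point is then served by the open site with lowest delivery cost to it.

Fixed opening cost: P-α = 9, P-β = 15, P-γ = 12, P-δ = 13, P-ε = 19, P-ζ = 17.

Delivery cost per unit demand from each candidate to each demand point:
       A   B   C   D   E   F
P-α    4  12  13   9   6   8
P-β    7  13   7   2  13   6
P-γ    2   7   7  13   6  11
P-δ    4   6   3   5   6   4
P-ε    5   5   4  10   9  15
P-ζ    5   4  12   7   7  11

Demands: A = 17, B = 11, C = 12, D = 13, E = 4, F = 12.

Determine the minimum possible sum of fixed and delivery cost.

269

Open {P-β, P-γ, P-δ, P-ζ}: assign each demand point to its cheapest open site.
  A→P-γ 17×2=34, B→P-ζ 11×4=44, C→P-δ 12×3=36, D→P-β 13×2=26, E→P-γ 4×6=24, F→P-δ 12×4=48
  delivery cost 212, fixed 57 → total 269.
Compare {P-β, P-γ, P-δ}: delivery cost 234 + fixed 40 = 274.
Compare {P-α, P-β, P-γ, P-δ, P-ζ}: delivery cost 212 + fixed 66 = 278.
Compare {P-β, P-γ, P-δ, P-ε}: delivery cost 223 + fixed 59 = 282.
All other subsets cost ≥ 274. Minimum total cost: 269.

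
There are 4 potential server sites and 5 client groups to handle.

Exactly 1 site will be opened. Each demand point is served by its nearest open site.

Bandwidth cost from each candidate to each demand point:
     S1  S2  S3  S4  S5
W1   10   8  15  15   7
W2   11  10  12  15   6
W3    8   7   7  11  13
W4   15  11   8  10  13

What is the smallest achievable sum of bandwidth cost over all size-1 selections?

Open {W3}.
  S1→W3 8, S2→W3 7, S3→W3 7, S4→W3 11, S5→W3 13  ⇒ total 46.
Compare {W2}: total 54.
Compare {W1}: total 55.
No size-1 selection does better; minimum is 46.

46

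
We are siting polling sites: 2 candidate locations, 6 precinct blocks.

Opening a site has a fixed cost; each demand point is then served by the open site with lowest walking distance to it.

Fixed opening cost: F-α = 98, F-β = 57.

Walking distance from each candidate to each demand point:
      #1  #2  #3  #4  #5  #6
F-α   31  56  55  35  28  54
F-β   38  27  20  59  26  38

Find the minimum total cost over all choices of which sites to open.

265

Open {F-β}: assign each demand point to its cheapest open site.
  #1→F-β 38, #2→F-β 27, #3→F-β 20, #4→F-β 59, #5→F-β 26, #6→F-β 38
  walking distance 208, fixed 57 → total 265.
Compare {F-α, F-β}: walking distance 177 + fixed 155 = 332.
Compare {F-α}: walking distance 259 + fixed 98 = 357.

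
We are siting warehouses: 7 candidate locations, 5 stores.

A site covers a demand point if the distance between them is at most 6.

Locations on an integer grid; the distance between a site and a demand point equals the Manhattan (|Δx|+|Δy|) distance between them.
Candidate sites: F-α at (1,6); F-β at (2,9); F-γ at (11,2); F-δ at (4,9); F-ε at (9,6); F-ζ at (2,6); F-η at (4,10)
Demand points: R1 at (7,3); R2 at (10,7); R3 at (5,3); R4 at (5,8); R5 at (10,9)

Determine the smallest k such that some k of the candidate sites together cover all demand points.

Coverage sets (demand points within 6 of each site):
  F-α: {R4}
  F-β: {R4}
  F-γ: {R1, R2}
  F-δ: {R4, R5}
  F-ε: {R1, R2, R4, R5}
  F-ζ: {R3, R4}
  F-η: {R4}
No single site covers all 5 demand points.
But {F-ε, F-ζ} covers everything, so the minimum is 2.

2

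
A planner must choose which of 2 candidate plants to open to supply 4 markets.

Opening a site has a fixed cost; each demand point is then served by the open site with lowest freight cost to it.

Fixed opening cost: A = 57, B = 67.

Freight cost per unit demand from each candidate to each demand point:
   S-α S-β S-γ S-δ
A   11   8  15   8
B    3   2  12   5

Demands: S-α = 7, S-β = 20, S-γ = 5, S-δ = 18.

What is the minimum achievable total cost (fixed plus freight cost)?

278

Open {B}: assign each demand point to its cheapest open site.
  S-α→B 7×3=21, S-β→B 20×2=40, S-γ→B 5×12=60, S-δ→B 18×5=90
  freight cost 211, fixed 67 → total 278.
Compare {A, B}: freight cost 211 + fixed 124 = 335.
Compare {A}: freight cost 456 + fixed 57 = 513.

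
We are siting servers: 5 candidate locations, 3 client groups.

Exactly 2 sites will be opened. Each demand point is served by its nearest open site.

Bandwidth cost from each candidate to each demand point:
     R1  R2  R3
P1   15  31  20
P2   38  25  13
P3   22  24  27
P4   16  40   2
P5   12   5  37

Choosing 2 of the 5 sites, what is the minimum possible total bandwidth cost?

19

Open {P4, P5}.
  R1→P5 12, R2→P5 5, R3→P4 2  ⇒ total 19.
Compare {P2, P5}: total 30.
Compare {P1, P5}: total 37.
No size-2 selection does better; minimum is 19.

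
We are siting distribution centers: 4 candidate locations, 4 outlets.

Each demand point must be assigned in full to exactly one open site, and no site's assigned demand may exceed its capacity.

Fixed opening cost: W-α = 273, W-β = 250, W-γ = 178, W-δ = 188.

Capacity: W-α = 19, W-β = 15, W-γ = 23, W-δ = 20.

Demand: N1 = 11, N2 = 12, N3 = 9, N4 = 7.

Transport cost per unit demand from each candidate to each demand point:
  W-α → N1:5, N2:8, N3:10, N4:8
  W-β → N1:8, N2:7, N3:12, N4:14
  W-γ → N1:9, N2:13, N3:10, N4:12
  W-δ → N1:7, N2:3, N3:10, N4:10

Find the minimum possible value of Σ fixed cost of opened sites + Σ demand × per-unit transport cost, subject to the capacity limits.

661

Open {W-γ, W-δ}; cheapest assignment that respects the capacities:
  W-γ (cap 23, load 20): N1, N3 — cost 11×9 + 9×10 = 189
  W-δ (cap 20, load 19): N2, N4 — cost 12×3 + 7×10 = 106
  Shipping 295, fixed 366 → total 661.
  Any other capacity-feasible assignment to {W-γ, W-δ} ships for at least 295.
Compare {W-α, W-δ}: its best feasible assignment gives total 780.
Compare {W-α, W-γ}: its best feasible assignment gives total 792.
Every other set of open sites that can feasibly serve all demand totals ≥ 780 even under its best assignment. Minimum: 661.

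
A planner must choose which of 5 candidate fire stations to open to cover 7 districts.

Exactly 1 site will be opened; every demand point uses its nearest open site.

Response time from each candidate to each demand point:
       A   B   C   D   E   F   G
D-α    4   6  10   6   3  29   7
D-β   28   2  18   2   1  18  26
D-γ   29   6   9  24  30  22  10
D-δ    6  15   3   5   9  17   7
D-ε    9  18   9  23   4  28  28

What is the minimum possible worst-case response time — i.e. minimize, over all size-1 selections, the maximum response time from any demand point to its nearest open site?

Open {D-δ}.
  Farthest demand point is F at response time 17 (to D-δ); all others are ≤ 17.
With {D-β} the worst case is 28.
With {D-ε} the worst case is 28.
No size-1 selection achieves below 17.

17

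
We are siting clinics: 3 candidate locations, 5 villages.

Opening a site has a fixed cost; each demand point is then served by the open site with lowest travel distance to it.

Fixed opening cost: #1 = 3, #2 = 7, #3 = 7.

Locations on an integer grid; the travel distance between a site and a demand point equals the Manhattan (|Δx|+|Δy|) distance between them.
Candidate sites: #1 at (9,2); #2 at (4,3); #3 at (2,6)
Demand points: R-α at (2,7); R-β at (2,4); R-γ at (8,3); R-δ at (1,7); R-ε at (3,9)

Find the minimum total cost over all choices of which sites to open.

Open {#1, #3}: assign each demand point to its cheapest open site.
  R-α→#3 1, R-β→#3 2, R-γ→#1 2, R-δ→#3 2, R-ε→#3 4
  travel distance 11, fixed 10 → total 21.
Compare {#3}: travel distance 18 + fixed 7 = 25.
Compare {#2, #3}: travel distance 13 + fixed 14 = 27.
Compare {#1, #2, #3}: travel distance 11 + fixed 17 = 28.
All other subsets cost ≥ 25. Minimum total cost: 21.

21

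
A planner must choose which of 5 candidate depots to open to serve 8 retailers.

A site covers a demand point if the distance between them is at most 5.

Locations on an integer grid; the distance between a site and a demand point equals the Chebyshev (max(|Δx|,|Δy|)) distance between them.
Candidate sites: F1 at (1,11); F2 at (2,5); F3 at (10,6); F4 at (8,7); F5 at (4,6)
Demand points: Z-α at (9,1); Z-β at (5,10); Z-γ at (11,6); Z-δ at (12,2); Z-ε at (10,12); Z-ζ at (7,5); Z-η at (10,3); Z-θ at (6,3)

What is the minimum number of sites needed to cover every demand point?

2

Coverage sets (demand points within 5 of each site):
  F1: {Z-β}
  F2: {Z-β, Z-ζ, Z-θ}
  F3: {Z-α, Z-β, Z-γ, Z-δ, Z-ζ, Z-η, Z-θ}
  F4: {Z-β, Z-γ, Z-δ, Z-ε, Z-ζ, Z-η, Z-θ}
  F5: {Z-α, Z-β, Z-ζ, Z-θ}
No single site covers all 8 demand points.
But {F3, F4} covers everything, so the minimum is 2.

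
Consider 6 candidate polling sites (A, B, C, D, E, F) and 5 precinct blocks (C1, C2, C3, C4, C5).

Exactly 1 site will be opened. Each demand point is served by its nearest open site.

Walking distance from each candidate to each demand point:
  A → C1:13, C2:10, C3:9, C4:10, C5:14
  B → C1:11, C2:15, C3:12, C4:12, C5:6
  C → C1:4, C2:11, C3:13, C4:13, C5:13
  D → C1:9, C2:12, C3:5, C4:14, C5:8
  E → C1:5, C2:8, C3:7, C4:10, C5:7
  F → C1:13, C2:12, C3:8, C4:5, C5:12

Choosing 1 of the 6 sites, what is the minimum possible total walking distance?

37

Open {E}.
  C1→E 5, C2→E 8, C3→E 7, C4→E 10, C5→E 7  ⇒ total 37.
Compare {D}: total 48.
Compare {F}: total 50.
No size-1 selection does better; minimum is 37.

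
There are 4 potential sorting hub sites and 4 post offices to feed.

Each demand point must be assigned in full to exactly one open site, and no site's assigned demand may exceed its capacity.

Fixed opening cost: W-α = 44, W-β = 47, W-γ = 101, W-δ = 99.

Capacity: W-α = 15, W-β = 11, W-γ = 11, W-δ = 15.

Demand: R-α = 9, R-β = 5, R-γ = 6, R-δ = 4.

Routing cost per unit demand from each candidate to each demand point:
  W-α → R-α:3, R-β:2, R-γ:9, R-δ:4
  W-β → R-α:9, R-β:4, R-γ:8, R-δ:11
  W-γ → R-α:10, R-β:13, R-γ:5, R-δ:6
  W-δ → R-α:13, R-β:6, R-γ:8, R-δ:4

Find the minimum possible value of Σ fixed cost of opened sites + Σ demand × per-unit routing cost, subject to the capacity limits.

Open {W-α, W-β}; cheapest assignment that respects the capacities:
  W-α (cap 15, load 13): R-α, R-δ — cost 9×3 + 4×4 = 43
  W-β (cap 11, load 11): R-β, R-γ — cost 5×4 + 6×8 = 68
  Shipping 111, fixed 91 → total 202.
  Any other capacity-feasible assignment to {W-α, W-β} ships for at least 111.
Compare {W-α, W-γ}: its best feasible assignment gives total 236.
Compare {W-α, W-δ}: its best feasible assignment gives total 244.
Every other set of open sites that can feasibly serve all demand totals ≥ 236 even under its best assignment. Minimum: 202.

202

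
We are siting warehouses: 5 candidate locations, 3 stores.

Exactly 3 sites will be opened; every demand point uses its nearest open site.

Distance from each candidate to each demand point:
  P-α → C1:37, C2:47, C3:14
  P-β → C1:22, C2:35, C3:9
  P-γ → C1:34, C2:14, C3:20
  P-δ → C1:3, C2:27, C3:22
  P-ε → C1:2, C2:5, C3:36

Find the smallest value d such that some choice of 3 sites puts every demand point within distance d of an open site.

Open {P-α, P-β, P-ε}.
  Farthest demand point is C3 at distance 9 (to P-β); all others are ≤ 9.
With {P-β, P-γ, P-ε} the worst case is 9.
With {P-β, P-δ, P-ε} the worst case is 9.
No size-3 selection achieves below 9.

9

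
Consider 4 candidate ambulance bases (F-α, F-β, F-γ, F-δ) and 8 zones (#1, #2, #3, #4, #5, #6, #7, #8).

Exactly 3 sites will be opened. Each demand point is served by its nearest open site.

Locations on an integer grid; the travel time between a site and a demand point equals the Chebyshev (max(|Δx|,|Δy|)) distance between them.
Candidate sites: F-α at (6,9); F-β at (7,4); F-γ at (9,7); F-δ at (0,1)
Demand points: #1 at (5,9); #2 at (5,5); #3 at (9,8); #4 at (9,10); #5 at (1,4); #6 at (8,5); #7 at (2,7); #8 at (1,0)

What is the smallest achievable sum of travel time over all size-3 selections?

18

Open {F-α, F-β, F-δ}.
  #1→F-α 1, #2→F-β 2, #3→F-α 3, #4→F-α 3, #5→F-δ 3, #6→F-β 1, #7→F-α 4, #8→F-δ 1  ⇒ total 18.
Compare {F-α, F-γ, F-δ}: total 19.
Compare {F-β, F-γ, F-δ}: total 20.
No size-3 selection does better; minimum is 18.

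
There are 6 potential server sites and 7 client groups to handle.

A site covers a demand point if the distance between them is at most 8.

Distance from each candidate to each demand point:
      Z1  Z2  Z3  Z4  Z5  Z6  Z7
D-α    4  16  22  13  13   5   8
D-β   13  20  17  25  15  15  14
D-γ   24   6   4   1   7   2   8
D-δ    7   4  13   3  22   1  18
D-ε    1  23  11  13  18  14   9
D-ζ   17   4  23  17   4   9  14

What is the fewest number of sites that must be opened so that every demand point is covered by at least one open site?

Coverage sets (demand points within 8 of each site):
  D-α: {Z1, Z6, Z7}
  D-β: {}
  D-γ: {Z2, Z3, Z4, Z5, Z6, Z7}
  D-δ: {Z1, Z2, Z4, Z6}
  D-ε: {Z1}
  D-ζ: {Z2, Z5}
No single site covers all 7 demand points.
But {D-α, D-γ} covers everything, so the minimum is 2.

2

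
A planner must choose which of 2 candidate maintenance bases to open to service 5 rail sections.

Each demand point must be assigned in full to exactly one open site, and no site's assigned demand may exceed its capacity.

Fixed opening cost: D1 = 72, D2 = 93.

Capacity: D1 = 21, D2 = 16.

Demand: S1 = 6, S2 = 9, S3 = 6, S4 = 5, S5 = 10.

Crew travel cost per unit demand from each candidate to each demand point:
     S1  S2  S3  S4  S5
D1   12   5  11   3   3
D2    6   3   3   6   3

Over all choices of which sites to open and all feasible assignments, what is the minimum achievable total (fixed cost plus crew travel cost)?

327

Open {D1, D2}; cheapest assignment that respects the capacities:
  D1 (cap 21, load 21): S1, S4, S5 — cost 6×12 + 5×3 + 10×3 = 117
  D2 (cap 16, load 15): S2, S3 — cost 9×3 + 6×3 = 45
  Shipping 162, fixed 165 → total 327.
  Any other capacity-feasible assignment to {D1, D2} ships for at least 162.
Total demand is 36 and no other set of sites has combined capacity ≥ 36, so {D1, D2} is the only feasible choice of open sites. Minimum: 327.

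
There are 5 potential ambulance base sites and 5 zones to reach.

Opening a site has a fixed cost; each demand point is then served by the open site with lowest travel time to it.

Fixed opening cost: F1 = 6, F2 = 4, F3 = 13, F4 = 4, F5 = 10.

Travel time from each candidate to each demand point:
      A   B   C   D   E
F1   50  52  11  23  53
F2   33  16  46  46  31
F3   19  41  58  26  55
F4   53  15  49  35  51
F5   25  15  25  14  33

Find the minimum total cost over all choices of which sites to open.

114

Open {F1, F5}: assign each demand point to its cheapest open site.
  A→F5 25, B→F5 15, C→F1 11, D→F5 14, E→F5 33
  travel time 98, fixed 16 → total 114.
Compare {F1, F2, F5}: travel time 96 + fixed 20 = 116.
Compare {F1, F4, F5}: travel time 98 + fixed 20 = 118.
Compare {F1, F2, F4, F5}: travel time 96 + fixed 24 = 120.
All other subsets cost ≥ 116. Minimum total cost: 114.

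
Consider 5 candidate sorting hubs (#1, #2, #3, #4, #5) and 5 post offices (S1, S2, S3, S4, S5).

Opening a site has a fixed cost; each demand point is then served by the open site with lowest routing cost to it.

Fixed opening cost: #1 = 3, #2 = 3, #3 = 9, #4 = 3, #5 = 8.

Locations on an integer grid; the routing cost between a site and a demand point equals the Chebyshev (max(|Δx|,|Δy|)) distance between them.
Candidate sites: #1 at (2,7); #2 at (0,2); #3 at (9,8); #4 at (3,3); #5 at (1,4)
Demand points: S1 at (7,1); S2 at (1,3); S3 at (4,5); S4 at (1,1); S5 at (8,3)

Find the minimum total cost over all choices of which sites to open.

18

Open {#4}: assign each demand point to its cheapest open site.
  S1→#4 4, S2→#4 2, S3→#4 2, S4→#4 2, S5→#4 5
  routing cost 15, fixed 3 → total 18.
Compare {#2, #4}: routing cost 13 + fixed 6 = 19.
Compare {#1, #4}: routing cost 15 + fixed 6 = 21.
Compare {#1, #2}: routing cost 16 + fixed 6 = 22.
All other subsets cost ≥ 19. Minimum total cost: 18.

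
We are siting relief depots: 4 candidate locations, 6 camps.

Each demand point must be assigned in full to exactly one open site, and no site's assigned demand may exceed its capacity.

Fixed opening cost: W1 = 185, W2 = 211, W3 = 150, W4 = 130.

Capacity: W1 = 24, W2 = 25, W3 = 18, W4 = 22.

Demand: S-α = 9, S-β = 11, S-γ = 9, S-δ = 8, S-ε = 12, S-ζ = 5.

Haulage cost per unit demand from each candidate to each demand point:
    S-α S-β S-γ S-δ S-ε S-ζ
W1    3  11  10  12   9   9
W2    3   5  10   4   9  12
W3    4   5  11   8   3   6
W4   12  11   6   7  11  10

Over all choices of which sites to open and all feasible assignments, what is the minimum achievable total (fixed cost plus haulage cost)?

Open {W2, W3, W4}; cheapest assignment that respects the capacities:
  W2 (cap 25, load 20): S-α, S-β — cost 9×3 + 11×5 = 82
  W3 (cap 18, load 17): S-ε, S-ζ — cost 12×3 + 5×6 = 66
  W4 (cap 22, load 17): S-γ, S-δ — cost 9×6 + 8×7 = 110
  Shipping 258, fixed 491 → total 749.
  Any other capacity-feasible assignment to {W2, W3, W4} ships for at least 258.
Compare {W1, W3, W4}: its best feasible assignment gives total 789.
Compare {W1, W2, W3}: its best feasible assignment gives total 816.
Every other set of open sites that can feasibly serve all demand totals ≥ 789 even under its best assignment. Minimum: 749.

749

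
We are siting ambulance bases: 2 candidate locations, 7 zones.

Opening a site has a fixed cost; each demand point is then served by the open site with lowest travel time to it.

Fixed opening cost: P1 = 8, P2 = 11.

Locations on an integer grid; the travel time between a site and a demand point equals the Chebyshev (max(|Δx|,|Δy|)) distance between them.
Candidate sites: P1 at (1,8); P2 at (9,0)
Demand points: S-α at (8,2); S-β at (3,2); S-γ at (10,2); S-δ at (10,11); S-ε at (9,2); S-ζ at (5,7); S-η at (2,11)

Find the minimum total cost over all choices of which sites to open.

47

Open {P1, P2}: assign each demand point to its cheapest open site.
  S-α→P2 2, S-β→P1 6, S-γ→P2 2, S-δ→P1 9, S-ε→P2 2, S-ζ→P1 4, S-η→P1 3
  travel time 28, fixed 19 → total 47.
Compare {P2}: travel time 41 + fixed 11 = 52.
Compare {P1}: travel time 46 + fixed 8 = 54.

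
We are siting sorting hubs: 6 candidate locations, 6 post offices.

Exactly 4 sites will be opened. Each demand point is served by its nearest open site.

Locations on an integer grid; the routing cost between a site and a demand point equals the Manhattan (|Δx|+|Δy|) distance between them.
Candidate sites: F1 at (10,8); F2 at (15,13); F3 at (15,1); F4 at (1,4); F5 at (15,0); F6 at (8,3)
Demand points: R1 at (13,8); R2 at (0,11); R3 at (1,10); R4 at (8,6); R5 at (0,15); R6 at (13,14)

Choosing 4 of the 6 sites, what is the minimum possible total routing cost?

35

Open {F1, F2, F4, F6}.
  R1→F1 3, R2→F4 8, R3→F4 6, R4→F6 3, R5→F4 12, R6→F2 3  ⇒ total 35.
Compare {F1, F2, F3, F4}: total 36.
Compare {F1, F2, F4, F5}: total 36.
No size-4 selection does better; minimum is 35.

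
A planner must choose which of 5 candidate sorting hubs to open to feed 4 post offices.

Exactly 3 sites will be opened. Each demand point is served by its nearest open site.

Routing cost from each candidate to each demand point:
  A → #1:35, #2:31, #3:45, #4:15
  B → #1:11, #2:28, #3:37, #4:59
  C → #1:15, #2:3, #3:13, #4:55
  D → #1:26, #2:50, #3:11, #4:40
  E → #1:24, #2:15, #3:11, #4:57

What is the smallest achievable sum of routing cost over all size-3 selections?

42

Open {A, B, C}.
  #1→B 11, #2→C 3, #3→C 13, #4→A 15  ⇒ total 42.
Compare {A, C, D}: total 44.
Compare {A, C, E}: total 44.
No size-3 selection does better; minimum is 42.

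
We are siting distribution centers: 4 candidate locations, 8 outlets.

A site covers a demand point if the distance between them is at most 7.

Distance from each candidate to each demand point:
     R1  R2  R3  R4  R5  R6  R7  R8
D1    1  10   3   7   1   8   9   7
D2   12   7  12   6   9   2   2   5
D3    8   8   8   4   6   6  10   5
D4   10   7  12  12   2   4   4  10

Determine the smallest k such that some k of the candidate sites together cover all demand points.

Coverage sets (demand points within 7 of each site):
  D1: {R1, R3, R4, R5, R8}
  D2: {R2, R4, R6, R7, R8}
  D3: {R4, R5, R6, R8}
  D4: {R2, R5, R6, R7}
No single site covers all 8 demand points.
But {D1, D2} covers everything, so the minimum is 2.

2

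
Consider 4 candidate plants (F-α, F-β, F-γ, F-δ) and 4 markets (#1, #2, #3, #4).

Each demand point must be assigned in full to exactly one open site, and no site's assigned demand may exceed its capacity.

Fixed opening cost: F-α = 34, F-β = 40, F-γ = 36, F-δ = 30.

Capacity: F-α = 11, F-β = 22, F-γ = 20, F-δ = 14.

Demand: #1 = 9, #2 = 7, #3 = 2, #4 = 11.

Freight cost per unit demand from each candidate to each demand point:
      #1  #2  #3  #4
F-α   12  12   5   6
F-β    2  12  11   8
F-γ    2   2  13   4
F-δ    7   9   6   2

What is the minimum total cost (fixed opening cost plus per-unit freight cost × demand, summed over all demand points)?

Open {F-γ, F-δ}; cheapest assignment that respects the capacities:
  F-γ (cap 20, load 16): #1, #2 — cost 9×2 + 7×2 = 32
  F-δ (cap 14, load 13): #3, #4 — cost 2×6 + 11×2 = 34
  Shipping 66, fixed 66 → total 132.
  Any other capacity-feasible assignment to {F-γ, F-δ} ships for at least 66.
Compare {F-α, F-γ, F-δ}: its best feasible assignment gives total 164.
Compare {F-β, F-γ, F-δ}: its best feasible assignment gives total 172.
Every other set of open sites that can feasibly serve all demand totals ≥ 164 even under its best assignment. Minimum: 132.

132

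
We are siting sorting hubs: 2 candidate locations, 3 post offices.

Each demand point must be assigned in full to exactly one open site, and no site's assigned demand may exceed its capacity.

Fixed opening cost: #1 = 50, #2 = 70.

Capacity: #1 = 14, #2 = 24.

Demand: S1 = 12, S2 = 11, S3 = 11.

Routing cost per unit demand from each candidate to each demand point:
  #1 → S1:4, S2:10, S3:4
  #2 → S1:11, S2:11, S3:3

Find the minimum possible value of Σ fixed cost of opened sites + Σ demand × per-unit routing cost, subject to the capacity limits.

Open {#1, #2}; cheapest assignment that respects the capacities:
  #1 (cap 14, load 12): S1 — cost 12×4 = 48
  #2 (cap 24, load 22): S2, S3 — cost 11×11 + 11×3 = 154
  Shipping 202, fixed 120 → total 322.
  Any other capacity-feasible assignment to {#1, #2} ships for at least 202.
Total demand is 34 and no other set of sites has combined capacity ≥ 34, so {#1, #2} is the only feasible choice of open sites. Minimum: 322.

322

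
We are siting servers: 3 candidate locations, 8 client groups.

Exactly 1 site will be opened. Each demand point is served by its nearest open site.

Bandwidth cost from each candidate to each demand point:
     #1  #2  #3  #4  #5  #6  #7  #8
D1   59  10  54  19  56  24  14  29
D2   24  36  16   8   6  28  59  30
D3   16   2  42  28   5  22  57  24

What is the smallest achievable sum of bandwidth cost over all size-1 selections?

196

Open {D3}.
  #1→D3 16, #2→D3 2, #3→D3 42, #4→D3 28, #5→D3 5, #6→D3 22, #7→D3 57, #8→D3 24  ⇒ total 196.
Compare {D2}: total 207.
Compare {D1}: total 265.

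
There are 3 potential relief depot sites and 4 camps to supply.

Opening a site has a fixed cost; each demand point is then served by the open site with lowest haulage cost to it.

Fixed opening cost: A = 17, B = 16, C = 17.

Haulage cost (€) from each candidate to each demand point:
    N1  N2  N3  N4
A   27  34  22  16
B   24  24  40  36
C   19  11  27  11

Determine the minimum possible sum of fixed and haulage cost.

85

Open {C}: assign each demand point to its cheapest open site.
  N1→C 19, N2→C 11, N3→C 27, N4→C 11
  haulage cost 68, fixed 17 → total 85.
Compare {A, C}: haulage cost 63 + fixed 34 = 97.
Compare {B, C}: haulage cost 68 + fixed 33 = 101.
Compare {A, B, C}: haulage cost 63 + fixed 50 = 113.
All other subsets cost ≥ 97. Minimum total cost: 85.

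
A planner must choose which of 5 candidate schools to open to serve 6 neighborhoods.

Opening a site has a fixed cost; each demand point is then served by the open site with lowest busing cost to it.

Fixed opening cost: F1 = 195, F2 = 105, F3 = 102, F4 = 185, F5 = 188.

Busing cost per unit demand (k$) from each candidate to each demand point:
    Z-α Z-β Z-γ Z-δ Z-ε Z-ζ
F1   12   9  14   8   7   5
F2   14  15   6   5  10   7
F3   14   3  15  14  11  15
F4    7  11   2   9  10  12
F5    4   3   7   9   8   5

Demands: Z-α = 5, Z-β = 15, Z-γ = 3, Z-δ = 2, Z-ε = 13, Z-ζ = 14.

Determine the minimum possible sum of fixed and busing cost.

466

Open {F5}: assign each demand point to its cheapest open site.
  Z-α→F5 5×4=20, Z-β→F5 15×3=45, Z-γ→F5 3×7=21, Z-δ→F5 2×9=18, Z-ε→F5 13×8=104, Z-ζ→F5 14×5=70
  busing cost 278, fixed 188 → total 466.
Compare {F2, F5}: busing cost 267 + fixed 293 = 560.
Compare {F3, F5}: busing cost 278 + fixed 290 = 568.
Compare {F2, F3}: busing cost 371 + fixed 207 = 578.
All other subsets cost ≥ 560. Minimum total cost: 466.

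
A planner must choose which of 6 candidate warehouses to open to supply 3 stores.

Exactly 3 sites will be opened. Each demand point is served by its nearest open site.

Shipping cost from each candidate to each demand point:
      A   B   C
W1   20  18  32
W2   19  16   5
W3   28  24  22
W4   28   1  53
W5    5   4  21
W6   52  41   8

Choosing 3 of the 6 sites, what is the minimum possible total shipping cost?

11

Open {W2, W4, W5}.
  A→W5 5, B→W4 1, C→W2 5  ⇒ total 11.
Compare {W1, W2, W5}: total 14.
Compare {W2, W3, W5}: total 14.
No size-3 selection does better; minimum is 11.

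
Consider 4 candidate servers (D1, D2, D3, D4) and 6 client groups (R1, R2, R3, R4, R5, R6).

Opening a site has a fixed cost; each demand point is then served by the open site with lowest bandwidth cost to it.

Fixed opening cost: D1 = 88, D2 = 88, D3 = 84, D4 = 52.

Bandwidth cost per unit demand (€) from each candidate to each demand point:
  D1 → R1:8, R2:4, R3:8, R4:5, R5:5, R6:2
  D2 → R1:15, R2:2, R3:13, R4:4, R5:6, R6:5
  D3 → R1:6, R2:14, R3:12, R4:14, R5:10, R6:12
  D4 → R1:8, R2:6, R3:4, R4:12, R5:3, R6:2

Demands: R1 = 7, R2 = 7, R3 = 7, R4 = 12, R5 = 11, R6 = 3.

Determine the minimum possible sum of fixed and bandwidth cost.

Open {D2, D4}: assign each demand point to its cheapest open site.
  R1→D4 7×8=56, R2→D2 7×2=14, R3→D4 7×4=28, R4→D2 12×4=48, R5→D4 11×3=33, R6→D4 3×2=6
  bandwidth cost 185, fixed 140 → total 325.
Compare {D1}: bandwidth cost 261 + fixed 88 = 349.
Compare {D1, D4}: bandwidth cost 211 + fixed 140 = 351.
Compare {D4}: bandwidth cost 309 + fixed 52 = 361.
All other subsets cost ≥ 349. Minimum total cost: 325.

325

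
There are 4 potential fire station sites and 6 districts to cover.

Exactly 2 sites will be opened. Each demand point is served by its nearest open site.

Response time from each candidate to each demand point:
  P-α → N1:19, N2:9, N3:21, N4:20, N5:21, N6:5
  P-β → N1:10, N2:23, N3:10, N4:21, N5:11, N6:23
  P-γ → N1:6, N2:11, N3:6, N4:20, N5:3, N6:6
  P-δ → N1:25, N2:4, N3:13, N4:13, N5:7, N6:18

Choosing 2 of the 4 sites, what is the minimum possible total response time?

Open {P-γ, P-δ}.
  N1→P-γ 6, N2→P-δ 4, N3→P-γ 6, N4→P-δ 13, N5→P-γ 3, N6→P-γ 6  ⇒ total 38.
Compare {P-α, P-γ}: total 49.
Compare {P-β, P-γ}: total 52.
No size-2 selection does better; minimum is 38.

38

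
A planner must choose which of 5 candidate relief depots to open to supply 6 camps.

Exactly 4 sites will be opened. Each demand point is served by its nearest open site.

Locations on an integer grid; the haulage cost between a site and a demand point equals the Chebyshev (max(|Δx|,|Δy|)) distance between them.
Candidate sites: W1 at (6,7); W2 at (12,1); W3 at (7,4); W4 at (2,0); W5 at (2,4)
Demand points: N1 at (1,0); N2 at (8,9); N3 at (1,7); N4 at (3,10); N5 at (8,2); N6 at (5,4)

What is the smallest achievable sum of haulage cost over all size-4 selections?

Open {W1, W3, W4, W5}.
  N1→W4 1, N2→W1 2, N3→W5 3, N4→W1 3, N5→W3 2, N6→W3 2  ⇒ total 13.
Compare {W1, W2, W3, W4}: total 15.
Compare {W1, W2, W3, W5}: total 16.
No size-4 selection does better; minimum is 13.

13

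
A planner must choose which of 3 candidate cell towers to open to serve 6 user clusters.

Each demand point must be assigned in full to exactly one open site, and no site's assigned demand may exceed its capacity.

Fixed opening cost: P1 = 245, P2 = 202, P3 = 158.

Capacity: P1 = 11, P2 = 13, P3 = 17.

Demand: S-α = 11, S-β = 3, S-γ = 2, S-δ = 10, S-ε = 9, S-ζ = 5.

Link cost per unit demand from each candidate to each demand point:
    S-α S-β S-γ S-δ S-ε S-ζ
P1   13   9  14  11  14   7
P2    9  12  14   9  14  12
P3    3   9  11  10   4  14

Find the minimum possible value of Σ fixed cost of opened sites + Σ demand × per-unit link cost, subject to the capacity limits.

Open {P1, P2, P3}; cheapest assignment that respects the capacities:
  P1 (cap 11, load 10): S-δ — cost 10×11 = 110
  P2 (cap 13, load 13): S-α, S-γ — cost 11×9 + 2×14 = 127
  P3 (cap 17, load 17): S-β, S-ε, S-ζ — cost 3×9 + 9×4 + 5×14 = 133
  Shipping 370, fixed 605 → total 975.
  Any other capacity-feasible assignment to {P1, P2, P3} ships for at least 370.
Total demand is 40 and no other set of sites has combined capacity ≥ 40, so {P1, P2, P3} is the only feasible choice of open sites. Minimum: 975.

975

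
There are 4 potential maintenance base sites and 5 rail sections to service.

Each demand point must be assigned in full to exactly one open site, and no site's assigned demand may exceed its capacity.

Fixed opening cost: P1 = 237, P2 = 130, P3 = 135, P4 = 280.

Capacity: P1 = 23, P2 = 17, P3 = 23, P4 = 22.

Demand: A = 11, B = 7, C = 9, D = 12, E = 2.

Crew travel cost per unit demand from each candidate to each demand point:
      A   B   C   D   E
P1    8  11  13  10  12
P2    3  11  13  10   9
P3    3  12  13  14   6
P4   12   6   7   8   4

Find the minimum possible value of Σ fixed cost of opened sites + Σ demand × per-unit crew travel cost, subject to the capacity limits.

Open {P3, P4}; cheapest assignment that respects the capacities:
  P3 (cap 23, load 20): A, B, E — cost 11×3 + 7×12 + 2×6 = 129
  P4 (cap 22, load 21): C, D — cost 9×7 + 12×8 = 159
  Shipping 288, fixed 415 → total 703.
  Any other capacity-feasible assignment to {P3, P4} ships for at least 288.
Compare {P1, P3}: its best feasible assignment gives total 731.
Compare {P2, P3, P4}: its best feasible assignment gives total 811.
Every other set of open sites that can feasibly serve all demand totals ≥ 731 even under its best assignment. Minimum: 703.

703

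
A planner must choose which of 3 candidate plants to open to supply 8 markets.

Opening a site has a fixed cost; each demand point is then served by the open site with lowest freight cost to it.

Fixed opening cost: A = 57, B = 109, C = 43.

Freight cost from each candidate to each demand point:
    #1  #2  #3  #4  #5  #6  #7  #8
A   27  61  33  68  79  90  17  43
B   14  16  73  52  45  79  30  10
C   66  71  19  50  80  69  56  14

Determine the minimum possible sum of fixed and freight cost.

Open {B, C}: assign each demand point to its cheapest open site.
  #1→B 14, #2→B 16, #3→C 19, #4→C 50, #5→B 45, #6→C 69, #7→B 30, #8→B 10
  freight cost 253, fixed 152 → total 405.
Compare {B}: freight cost 319 + fixed 109 = 428.
Compare {A, B}: freight cost 266 + fixed 166 = 432.
Compare {A, C}: freight cost 336 + fixed 100 = 436.
All other subsets cost ≥ 428. Minimum total cost: 405.

405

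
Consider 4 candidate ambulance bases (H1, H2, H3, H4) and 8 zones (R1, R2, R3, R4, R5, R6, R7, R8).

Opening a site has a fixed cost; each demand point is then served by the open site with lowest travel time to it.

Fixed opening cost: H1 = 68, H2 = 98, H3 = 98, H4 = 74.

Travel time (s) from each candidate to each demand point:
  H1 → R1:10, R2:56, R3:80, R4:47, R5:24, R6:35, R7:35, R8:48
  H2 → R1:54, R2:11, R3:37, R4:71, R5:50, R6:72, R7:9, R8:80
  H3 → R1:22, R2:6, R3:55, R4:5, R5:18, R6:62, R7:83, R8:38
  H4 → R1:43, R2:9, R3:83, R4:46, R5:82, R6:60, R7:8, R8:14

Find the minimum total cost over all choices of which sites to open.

Open {H3, H4}: assign each demand point to its cheapest open site.
  R1→H3 22, R2→H3 6, R3→H3 55, R4→H3 5, R5→H3 18, R6→H4 60, R7→H4 8, R8→H4 14
  travel time 188, fixed 172 → total 360.
Compare {H1, H3}: travel time 202 + fixed 166 = 368.
Compare {H1, H4}: travel time 226 + fixed 142 = 368.
Compare {H3}: travel time 289 + fixed 98 = 387.
All other subsets cost ≥ 368. Minimum total cost: 360.

360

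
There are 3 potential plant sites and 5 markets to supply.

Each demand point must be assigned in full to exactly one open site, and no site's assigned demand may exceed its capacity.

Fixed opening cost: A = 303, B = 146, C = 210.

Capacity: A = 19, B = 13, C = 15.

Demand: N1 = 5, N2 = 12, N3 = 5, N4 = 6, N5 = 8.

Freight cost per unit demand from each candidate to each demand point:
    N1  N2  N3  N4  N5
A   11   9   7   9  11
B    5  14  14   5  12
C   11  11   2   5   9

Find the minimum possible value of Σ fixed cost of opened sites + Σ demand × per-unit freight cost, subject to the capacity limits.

904

Open {A, B, C}; cheapest assignment that respects the capacities:
  A (cap 19, load 12): N2 — cost 12×9 = 108
  B (cap 13, load 11): N1, N4 — cost 5×5 + 6×5 = 55
  C (cap 15, load 13): N3, N5 — cost 5×2 + 8×9 = 82
  Shipping 245, fixed 659 → total 904.
  Any other capacity-feasible assignment to {A, B, C} ships for at least 245.
Total demand is 36 and no other set of sites has combined capacity ≥ 36, so {A, B, C} is the only feasible choice of open sites. Minimum: 904.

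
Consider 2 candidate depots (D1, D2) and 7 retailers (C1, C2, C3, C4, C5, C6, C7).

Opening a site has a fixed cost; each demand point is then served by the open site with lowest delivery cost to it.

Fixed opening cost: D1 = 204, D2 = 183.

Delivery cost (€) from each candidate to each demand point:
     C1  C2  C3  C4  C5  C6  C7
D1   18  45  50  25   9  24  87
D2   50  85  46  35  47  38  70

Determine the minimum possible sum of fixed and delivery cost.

Open {D1}: assign each demand point to its cheapest open site.
  C1→D1 18, C2→D1 45, C3→D1 50, C4→D1 25, C5→D1 9, C6→D1 24, C7→D1 87
  delivery cost 258, fixed 204 → total 462.
Compare {D2}: delivery cost 371 + fixed 183 = 554.
Compare {D1, D2}: delivery cost 237 + fixed 387 = 624.

462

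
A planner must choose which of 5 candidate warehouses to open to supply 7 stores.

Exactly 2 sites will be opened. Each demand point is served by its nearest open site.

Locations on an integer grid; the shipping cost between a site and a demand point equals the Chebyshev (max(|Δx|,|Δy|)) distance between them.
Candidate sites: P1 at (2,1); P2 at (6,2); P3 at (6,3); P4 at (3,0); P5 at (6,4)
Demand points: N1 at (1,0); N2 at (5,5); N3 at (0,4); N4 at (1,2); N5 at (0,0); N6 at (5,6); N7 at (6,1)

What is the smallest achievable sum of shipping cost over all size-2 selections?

Open {P1, P5}.
  N1→P1 1, N2→P5 1, N3→P1 3, N4→P1 1, N5→P1 2, N6→P5 2, N7→P5 3  ⇒ total 13.
Compare {P1, P3}: total 14.
Compare {P1, P2}: total 15.
No size-2 selection does better; minimum is 13.

13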